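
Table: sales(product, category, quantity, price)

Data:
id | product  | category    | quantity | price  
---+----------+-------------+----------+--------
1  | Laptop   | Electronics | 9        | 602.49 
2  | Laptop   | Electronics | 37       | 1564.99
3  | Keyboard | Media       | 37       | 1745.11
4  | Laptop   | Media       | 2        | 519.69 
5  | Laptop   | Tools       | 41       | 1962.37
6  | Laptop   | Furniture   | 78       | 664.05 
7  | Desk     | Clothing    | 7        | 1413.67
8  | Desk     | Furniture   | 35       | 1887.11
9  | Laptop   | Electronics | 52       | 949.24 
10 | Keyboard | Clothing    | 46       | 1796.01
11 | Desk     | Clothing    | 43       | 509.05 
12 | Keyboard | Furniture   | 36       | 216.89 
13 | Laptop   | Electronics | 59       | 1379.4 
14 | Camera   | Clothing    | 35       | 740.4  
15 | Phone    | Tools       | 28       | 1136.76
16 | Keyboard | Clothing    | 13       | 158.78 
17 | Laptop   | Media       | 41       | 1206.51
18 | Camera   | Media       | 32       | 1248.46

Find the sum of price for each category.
SELECT category, SUM(price) as result
FROM sales
GROUP BY category

Result:
  Clothing: 4617.91
  Electronics: 4496.12
  Furniture: 2768.05
  Media: 4719.77
  Tools: 3099.13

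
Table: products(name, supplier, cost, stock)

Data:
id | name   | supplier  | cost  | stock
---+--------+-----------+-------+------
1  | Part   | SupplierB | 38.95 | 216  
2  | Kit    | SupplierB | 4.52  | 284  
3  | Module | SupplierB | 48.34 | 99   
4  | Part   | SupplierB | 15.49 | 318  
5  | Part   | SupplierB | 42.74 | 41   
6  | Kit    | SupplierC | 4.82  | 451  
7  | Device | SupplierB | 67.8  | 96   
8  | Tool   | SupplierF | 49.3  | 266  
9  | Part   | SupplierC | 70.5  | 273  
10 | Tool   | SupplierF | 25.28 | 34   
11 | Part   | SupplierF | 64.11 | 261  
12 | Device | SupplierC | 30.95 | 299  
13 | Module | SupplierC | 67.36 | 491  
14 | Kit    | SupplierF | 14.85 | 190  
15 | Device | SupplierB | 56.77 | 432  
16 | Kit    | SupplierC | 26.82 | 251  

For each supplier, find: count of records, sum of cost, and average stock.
SELECT supplier,
       COUNT(*) as cnt,
       SUM(cost) as total_cost,
       AVG(stock) as avg_stock
FROM products
GROUP BY supplier

Result:
  SupplierB: 7 records, 274.61 total cost, 212.29 avg stock
  SupplierC: 5 records, 200.45 total cost, 353.00 avg stock
  SupplierF: 4 records, 153.54 total cost, 187.75 avg stock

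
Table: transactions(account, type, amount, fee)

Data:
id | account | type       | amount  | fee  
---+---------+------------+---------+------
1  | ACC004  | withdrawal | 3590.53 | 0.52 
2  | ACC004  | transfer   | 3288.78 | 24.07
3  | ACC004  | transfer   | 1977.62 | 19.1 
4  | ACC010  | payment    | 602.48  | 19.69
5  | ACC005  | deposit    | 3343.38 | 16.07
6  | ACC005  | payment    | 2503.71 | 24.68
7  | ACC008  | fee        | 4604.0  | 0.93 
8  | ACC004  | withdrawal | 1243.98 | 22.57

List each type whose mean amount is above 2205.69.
SELECT type, AVG(amount)
FROM transactions
GROUP BY type
HAVING AVG(amount) > 2205.69

Result:
  deposit: avg=3343.38
  fee: avg=4604.00
  transfer: avg=2633.20
  withdrawal: avg=2417.26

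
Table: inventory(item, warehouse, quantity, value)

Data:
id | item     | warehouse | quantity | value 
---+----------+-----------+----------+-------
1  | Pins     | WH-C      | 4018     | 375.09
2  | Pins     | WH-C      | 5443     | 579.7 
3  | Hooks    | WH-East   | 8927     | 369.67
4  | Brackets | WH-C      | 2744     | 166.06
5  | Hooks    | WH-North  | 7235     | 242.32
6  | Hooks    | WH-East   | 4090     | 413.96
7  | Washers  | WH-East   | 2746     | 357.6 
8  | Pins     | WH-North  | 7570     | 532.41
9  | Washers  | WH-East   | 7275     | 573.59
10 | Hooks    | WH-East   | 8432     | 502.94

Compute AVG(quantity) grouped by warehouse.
SELECT warehouse, AVG(quantity) as result
FROM inventory
GROUP BY warehouse

Result:
  WH-C: 4068.33
  WH-East: 6294.00
  WH-North: 7402.50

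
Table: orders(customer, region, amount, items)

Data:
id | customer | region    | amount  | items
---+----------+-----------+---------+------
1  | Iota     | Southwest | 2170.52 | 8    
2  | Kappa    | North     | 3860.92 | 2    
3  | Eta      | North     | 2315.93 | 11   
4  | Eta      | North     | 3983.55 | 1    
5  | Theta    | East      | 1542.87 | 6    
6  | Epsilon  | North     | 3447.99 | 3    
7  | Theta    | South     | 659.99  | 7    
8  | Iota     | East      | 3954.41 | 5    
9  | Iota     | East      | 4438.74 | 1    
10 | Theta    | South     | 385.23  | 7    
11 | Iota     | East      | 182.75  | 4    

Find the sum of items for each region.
SELECT region, SUM(items) as result
FROM orders
GROUP BY region

Result:
  East: 16
  North: 17
  South: 14
  Southwest: 8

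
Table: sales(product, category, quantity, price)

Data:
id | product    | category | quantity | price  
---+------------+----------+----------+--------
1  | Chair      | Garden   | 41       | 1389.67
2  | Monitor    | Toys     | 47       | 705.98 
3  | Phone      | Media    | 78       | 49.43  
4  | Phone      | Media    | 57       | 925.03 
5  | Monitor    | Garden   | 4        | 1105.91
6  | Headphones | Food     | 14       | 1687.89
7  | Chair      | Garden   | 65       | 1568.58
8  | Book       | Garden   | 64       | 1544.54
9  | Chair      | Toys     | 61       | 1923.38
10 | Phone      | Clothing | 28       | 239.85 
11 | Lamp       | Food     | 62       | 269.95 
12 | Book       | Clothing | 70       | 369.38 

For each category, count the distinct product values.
SELECT category, COUNT(DISTINCT product)
FROM sales
GROUP BY category

Result:
  Clothing: 2 distinct
  Food: 2 distinct
  Garden: 3 distinct
  Media: 1 distinct
  Toys: 2 distinct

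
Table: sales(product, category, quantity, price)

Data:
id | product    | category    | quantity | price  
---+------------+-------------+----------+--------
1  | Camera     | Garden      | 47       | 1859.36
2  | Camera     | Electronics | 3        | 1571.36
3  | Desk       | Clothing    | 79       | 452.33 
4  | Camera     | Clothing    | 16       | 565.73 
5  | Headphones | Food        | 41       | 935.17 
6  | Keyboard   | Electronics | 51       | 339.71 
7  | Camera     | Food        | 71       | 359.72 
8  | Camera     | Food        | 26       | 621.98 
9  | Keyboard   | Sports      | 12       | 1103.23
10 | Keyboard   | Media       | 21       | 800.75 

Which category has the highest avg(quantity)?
SELECT category, AVG(quantity) as val
FROM sales
GROUP BY category
ORDER BY val DESC
LIMIT 1

Result: Clothing with avg(quantity) = 47.50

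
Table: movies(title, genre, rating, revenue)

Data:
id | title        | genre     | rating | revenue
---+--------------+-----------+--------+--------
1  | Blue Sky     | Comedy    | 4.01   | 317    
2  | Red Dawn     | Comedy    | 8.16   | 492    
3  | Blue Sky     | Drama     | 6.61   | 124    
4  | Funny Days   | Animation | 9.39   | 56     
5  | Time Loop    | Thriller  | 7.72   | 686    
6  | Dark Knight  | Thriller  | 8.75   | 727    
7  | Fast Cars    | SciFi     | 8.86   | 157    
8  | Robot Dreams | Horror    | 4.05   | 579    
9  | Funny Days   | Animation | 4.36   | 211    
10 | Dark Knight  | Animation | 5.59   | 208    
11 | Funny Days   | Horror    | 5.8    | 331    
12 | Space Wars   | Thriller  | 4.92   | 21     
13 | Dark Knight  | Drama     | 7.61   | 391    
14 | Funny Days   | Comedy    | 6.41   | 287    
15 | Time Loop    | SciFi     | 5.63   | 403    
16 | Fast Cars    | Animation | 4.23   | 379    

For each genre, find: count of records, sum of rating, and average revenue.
SELECT genre,
       COUNT(*) as cnt,
       SUM(rating) as total_rating,
       AVG(revenue) as avg_revenue
FROM movies
GROUP BY genre

Result:
  Animation: 4 records, 23.57 total rating, 213.50 avg revenue
  Comedy: 3 records, 18.58 total rating, 365.33 avg revenue
  Drama: 2 records, 14.22 total rating, 257.50 avg revenue
  Horror: 2 records, 9.85 total rating, 455.00 avg revenue
  SciFi: 2 records, 14.49 total rating, 280.00 avg revenue
  Thriller: 3 records, 21.39 total rating, 478.00 avg revenue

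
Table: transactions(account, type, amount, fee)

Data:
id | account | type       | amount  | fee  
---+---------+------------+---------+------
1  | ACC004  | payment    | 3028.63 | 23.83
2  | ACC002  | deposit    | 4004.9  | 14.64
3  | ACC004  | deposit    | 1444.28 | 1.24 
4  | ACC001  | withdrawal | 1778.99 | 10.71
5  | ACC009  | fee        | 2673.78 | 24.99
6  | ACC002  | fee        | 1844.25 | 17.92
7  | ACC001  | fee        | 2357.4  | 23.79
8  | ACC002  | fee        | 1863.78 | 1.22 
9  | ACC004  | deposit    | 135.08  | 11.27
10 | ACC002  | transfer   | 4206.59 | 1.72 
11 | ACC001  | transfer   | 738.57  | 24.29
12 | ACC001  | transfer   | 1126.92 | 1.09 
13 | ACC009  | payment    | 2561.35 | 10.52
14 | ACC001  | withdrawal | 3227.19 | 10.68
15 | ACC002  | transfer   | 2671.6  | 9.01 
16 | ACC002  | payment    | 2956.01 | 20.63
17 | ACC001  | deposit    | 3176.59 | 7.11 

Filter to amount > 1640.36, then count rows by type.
SELECT type, COUNT(*)
FROM transactions
WHERE amount > 1640.36
GROUP BY type

Note: WHERE filters rows before grouping.

Result:
  deposit: 2
  fee: 4
  payment: 3
  transfer: 2
  withdrawal: 2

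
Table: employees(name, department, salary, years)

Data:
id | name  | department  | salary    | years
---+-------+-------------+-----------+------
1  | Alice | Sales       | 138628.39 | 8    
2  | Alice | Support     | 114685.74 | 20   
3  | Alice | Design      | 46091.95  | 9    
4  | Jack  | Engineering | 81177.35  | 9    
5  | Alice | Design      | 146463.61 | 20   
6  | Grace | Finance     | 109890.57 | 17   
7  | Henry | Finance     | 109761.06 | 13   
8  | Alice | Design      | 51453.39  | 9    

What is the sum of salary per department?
SELECT department, SUM(salary) as result
FROM employees
GROUP BY department

Result:
  Design: 244008.95
  Engineering: 81177.35
  Finance: 219651.63
  Sales: 138628.39
  Support: 114685.74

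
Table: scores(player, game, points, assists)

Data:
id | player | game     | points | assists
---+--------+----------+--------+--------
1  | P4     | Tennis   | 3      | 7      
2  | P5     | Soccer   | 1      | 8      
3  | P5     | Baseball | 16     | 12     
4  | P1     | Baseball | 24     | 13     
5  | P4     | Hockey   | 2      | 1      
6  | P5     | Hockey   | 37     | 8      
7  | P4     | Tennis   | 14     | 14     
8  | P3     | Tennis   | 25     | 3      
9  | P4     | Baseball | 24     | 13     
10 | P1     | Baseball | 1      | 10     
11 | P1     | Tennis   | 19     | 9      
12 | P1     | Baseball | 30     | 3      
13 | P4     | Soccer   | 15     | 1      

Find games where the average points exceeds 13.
SELECT game, AVG(points)
FROM scores
GROUP BY game
HAVING AVG(points) > 13

Result:
  Baseball: avg=19.00
  Hockey: avg=19.50
  Tennis: avg=15.25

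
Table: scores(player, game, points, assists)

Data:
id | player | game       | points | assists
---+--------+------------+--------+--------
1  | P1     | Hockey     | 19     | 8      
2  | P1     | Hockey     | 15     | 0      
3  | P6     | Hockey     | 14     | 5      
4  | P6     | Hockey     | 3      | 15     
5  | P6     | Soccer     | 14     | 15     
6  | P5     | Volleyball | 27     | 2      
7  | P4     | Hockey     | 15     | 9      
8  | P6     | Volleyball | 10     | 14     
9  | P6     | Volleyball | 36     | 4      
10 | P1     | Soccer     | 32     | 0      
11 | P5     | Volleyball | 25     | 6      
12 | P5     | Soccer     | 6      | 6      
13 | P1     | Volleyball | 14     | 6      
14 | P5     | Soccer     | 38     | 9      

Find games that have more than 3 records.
SELECT game, COUNT(*) as cnt
FROM scores
GROUP BY game
HAVING COUNT(*) > 3

Result:
  Hockey: 5
  Soccer: 4
  Volleyball: 5

Note: HAVING filters groups after aggregation, WHERE filters rows before.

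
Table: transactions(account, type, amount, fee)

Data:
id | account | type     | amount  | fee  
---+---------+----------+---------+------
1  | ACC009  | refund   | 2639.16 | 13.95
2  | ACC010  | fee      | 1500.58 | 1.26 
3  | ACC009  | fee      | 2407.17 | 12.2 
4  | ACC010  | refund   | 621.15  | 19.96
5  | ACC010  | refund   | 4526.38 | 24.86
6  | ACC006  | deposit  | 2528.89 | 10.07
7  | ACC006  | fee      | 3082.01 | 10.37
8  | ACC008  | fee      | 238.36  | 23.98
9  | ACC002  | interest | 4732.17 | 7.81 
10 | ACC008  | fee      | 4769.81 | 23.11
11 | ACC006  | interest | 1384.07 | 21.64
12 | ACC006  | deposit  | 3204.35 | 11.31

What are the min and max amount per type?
SELECT type, MIN(amount), MAX(amount)
FROM transactions
GROUP BY type

Result:
  deposit: min=2528.89, max=3204.35
  fee: min=238.36, max=4769.81
  interest: min=1384.07, max=4732.17
  refund: min=621.15, max=4526.38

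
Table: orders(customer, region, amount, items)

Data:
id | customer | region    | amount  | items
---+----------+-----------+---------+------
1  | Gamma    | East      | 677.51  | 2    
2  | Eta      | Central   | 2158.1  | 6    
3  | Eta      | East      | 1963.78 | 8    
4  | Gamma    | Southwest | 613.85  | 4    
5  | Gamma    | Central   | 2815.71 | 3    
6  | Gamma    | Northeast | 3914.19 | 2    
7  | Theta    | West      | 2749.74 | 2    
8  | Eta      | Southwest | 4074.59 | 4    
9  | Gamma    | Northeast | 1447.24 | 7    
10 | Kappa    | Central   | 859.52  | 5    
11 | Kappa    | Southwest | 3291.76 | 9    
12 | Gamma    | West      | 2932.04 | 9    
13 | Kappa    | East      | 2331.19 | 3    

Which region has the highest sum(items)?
SELECT region, SUM(items) as val
FROM orders
GROUP BY region
ORDER BY val DESC
LIMIT 1

Result: Southwest with sum(items) = 17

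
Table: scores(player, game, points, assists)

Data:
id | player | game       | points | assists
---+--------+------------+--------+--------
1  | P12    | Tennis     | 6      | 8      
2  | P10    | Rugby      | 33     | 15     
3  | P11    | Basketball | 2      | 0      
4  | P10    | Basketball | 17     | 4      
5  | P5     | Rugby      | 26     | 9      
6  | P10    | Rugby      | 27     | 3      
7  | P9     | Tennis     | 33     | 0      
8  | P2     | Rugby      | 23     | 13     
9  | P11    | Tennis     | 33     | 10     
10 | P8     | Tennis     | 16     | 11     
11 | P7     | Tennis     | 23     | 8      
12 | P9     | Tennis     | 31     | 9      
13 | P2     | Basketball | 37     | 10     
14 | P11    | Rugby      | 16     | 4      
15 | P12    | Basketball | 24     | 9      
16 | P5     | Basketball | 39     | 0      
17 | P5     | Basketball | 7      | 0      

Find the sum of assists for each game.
SELECT game, SUM(assists) as result
FROM scores
GROUP BY game

Result:
  Basketball: 23
  Rugby: 44
  Tennis: 46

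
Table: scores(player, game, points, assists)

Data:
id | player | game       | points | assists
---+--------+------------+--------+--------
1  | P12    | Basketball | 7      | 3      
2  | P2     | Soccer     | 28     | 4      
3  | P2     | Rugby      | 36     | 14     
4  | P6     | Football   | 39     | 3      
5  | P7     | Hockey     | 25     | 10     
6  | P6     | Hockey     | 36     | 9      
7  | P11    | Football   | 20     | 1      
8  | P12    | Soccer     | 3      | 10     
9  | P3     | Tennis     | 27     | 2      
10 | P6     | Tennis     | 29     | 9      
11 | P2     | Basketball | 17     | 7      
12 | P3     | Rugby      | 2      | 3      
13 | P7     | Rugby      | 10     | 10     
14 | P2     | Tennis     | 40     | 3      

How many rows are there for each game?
SELECT game, COUNT(*) as count
FROM scores
GROUP BY game

Result:
  Basketball: 2
  Football: 2
  Hockey: 2
  Rugby: 3
  Soccer: 2
  Tennis: 3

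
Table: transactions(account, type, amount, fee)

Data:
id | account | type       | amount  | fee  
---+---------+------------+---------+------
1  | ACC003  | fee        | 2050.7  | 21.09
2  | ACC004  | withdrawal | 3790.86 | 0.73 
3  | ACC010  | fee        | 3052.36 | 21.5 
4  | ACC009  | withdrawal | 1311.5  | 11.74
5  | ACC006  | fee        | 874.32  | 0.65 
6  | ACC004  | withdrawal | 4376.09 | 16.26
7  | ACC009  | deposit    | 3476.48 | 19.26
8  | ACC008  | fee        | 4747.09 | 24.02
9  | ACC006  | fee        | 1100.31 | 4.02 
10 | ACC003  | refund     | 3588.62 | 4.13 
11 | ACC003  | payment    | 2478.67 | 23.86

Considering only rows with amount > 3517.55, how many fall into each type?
SELECT type, COUNT(*)
FROM transactions
WHERE amount > 3517.55
GROUP BY type

Note: WHERE filters rows before grouping.

Result:
  fee: 1
  refund: 1
  withdrawal: 2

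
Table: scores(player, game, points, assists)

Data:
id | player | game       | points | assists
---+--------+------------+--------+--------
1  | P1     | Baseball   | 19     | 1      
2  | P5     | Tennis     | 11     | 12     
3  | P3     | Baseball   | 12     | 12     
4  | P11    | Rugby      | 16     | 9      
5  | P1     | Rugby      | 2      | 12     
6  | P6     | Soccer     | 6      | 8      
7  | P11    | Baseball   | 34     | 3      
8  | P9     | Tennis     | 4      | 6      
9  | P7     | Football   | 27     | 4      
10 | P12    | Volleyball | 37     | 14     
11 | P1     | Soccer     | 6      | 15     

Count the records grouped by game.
SELECT game, COUNT(*) as count
FROM scores
GROUP BY game

Result:
  Baseball: 3
  Football: 1
  Rugby: 2
  Soccer: 2
  Tennis: 2
  Volleyball: 1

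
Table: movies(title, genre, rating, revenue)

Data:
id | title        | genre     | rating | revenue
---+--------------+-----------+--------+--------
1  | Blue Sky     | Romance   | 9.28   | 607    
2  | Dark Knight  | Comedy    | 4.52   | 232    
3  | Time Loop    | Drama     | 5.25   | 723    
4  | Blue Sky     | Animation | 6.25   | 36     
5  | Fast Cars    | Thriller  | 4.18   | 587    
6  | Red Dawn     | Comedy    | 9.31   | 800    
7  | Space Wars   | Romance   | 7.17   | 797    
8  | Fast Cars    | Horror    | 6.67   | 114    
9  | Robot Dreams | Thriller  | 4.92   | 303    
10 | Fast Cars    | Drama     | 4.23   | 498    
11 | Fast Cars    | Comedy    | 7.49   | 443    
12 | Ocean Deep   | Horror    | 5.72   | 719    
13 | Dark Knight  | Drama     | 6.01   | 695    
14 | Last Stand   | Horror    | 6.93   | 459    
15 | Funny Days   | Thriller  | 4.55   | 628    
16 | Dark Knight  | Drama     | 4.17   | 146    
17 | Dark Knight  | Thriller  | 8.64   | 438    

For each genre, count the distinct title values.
SELECT genre, COUNT(DISTINCT title)
FROM movies
GROUP BY genre

Result:
  Animation: 1 distinct
  Comedy: 3 distinct
  Drama: 3 distinct
  Horror: 3 distinct
  Romance: 2 distinct
  Thriller: 4 distinct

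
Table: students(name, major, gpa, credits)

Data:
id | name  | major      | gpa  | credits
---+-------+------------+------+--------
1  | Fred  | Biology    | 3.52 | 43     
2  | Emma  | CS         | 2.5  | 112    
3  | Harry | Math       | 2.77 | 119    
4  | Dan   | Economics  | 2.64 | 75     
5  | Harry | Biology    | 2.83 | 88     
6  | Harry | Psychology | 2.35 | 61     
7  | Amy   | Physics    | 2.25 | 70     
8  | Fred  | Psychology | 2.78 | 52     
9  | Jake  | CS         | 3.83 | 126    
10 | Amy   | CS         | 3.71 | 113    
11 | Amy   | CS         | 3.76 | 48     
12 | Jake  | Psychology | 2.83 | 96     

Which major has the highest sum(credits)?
SELECT major, SUM(credits) as val
FROM students
GROUP BY major
ORDER BY val DESC
LIMIT 1

Result: CS with sum(credits) = 399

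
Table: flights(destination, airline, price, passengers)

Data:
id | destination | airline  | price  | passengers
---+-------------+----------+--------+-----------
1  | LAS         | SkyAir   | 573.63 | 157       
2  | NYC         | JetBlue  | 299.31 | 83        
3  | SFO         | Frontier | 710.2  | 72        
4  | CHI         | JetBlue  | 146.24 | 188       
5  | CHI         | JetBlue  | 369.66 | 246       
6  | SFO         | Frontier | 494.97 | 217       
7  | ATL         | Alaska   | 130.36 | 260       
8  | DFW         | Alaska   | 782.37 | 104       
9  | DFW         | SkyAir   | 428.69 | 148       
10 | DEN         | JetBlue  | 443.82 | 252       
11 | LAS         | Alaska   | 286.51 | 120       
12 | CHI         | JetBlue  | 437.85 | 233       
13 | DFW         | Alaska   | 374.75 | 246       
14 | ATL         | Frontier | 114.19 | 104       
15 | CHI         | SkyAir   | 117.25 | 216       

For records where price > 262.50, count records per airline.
SELECT airline, COUNT(*)
FROM flights
WHERE price > 262.50
GROUP BY airline

Note: WHERE filters rows before grouping.

Result:
  Alaska: 3
  Frontier: 2
  JetBlue: 4
  SkyAir: 2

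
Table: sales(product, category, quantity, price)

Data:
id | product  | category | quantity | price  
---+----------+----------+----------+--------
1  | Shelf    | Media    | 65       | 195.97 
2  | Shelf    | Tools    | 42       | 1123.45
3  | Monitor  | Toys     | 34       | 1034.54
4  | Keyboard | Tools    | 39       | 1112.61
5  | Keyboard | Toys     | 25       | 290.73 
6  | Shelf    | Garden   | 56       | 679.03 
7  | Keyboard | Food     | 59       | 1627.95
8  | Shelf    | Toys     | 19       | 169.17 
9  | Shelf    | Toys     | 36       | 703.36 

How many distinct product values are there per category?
SELECT category, COUNT(DISTINCT product)
FROM sales
GROUP BY category

Result:
  Food: 1 distinct
  Garden: 1 distinct
  Media: 1 distinct
  Tools: 2 distinct
  Toys: 3 distinct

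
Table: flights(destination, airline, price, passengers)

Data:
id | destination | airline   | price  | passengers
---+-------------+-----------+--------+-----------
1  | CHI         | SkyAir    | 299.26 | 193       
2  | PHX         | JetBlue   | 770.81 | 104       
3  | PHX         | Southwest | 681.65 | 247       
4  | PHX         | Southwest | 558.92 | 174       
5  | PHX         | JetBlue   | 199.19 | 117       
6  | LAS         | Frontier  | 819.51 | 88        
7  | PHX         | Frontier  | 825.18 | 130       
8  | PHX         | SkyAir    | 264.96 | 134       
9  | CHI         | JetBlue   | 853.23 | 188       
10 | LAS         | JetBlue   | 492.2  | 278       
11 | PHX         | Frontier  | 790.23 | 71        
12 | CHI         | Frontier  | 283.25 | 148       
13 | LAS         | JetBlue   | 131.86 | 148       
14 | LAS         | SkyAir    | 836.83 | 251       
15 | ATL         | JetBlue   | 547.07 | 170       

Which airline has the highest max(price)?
SELECT airline, MAX(price) as val
FROM flights
GROUP BY airline
ORDER BY val DESC
LIMIT 1

Result: JetBlue with max(price) = 853.23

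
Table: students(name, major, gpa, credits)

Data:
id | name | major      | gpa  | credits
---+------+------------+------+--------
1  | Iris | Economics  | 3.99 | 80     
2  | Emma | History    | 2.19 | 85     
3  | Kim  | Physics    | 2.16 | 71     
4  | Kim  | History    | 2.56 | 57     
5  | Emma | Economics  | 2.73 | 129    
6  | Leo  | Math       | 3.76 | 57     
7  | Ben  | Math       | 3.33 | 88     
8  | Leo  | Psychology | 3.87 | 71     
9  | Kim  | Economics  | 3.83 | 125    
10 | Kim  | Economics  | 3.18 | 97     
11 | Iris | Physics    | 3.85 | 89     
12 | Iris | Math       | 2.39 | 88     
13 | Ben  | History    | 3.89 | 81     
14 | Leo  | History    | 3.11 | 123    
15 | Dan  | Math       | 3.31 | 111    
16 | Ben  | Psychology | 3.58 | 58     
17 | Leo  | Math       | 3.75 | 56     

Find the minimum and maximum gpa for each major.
SELECT major, MIN(gpa), MAX(gpa)
FROM students
GROUP BY major

Result:
  Economics: min=2.73, max=3.99
  History: min=2.19, max=3.89
  Math: min=2.39, max=3.76
  Physics: min=2.16, max=3.85
  Psychology: min=3.58, max=3.87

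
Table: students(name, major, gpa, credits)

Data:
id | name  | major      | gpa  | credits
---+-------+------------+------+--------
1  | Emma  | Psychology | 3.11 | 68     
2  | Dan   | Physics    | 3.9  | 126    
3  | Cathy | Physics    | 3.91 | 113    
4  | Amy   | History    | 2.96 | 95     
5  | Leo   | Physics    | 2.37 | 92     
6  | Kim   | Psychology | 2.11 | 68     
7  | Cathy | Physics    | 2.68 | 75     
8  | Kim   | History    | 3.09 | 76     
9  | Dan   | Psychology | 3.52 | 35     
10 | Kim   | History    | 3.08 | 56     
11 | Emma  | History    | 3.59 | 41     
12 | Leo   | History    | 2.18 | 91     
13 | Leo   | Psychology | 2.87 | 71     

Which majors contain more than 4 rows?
SELECT major, COUNT(*) as cnt
FROM students
GROUP BY major
HAVING COUNT(*) > 4

Result:
  History: 5

Note: HAVING filters groups after aggregation, WHERE filters rows before.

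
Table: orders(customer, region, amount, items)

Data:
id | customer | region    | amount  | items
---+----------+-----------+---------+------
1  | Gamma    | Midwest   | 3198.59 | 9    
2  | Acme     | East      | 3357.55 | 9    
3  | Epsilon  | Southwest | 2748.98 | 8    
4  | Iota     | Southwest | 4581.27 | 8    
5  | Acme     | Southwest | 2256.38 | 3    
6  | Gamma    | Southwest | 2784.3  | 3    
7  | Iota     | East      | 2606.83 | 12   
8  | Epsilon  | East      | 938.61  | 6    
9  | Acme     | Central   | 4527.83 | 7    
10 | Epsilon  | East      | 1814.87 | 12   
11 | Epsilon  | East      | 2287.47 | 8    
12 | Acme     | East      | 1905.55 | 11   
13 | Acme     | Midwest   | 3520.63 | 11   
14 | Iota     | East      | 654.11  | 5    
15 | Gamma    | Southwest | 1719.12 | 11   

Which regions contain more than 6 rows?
SELECT region, COUNT(*) as cnt
FROM orders
GROUP BY region
HAVING COUNT(*) > 6

Result:
  East: 7

Note: HAVING filters groups after aggregation, WHERE filters rows before.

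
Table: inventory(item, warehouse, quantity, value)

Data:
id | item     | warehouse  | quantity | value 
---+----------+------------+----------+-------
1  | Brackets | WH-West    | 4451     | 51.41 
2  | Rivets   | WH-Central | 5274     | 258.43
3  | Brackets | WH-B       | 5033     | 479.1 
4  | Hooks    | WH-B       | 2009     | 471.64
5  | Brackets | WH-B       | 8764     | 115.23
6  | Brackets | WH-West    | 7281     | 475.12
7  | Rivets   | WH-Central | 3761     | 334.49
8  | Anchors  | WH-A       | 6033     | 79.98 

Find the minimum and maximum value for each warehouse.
SELECT warehouse, MIN(value), MAX(value)
FROM inventory
GROUP BY warehouse

Result:
  WH-A: min=79.98, max=79.98
  WH-B: min=115.23, max=479.10
  WH-Central: min=258.43, max=334.49
  WH-West: min=51.41, max=475.12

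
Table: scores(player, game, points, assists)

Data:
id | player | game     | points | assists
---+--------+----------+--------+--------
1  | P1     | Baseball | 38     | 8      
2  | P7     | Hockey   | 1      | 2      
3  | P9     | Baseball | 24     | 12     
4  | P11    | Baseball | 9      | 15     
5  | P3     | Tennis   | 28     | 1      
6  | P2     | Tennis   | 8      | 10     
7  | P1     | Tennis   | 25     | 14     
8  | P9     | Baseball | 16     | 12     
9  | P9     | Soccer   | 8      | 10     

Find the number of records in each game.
SELECT game, COUNT(*) as count
FROM scores
GROUP BY game

Result:
  Baseball: 4
  Hockey: 1
  Soccer: 1
  Tennis: 3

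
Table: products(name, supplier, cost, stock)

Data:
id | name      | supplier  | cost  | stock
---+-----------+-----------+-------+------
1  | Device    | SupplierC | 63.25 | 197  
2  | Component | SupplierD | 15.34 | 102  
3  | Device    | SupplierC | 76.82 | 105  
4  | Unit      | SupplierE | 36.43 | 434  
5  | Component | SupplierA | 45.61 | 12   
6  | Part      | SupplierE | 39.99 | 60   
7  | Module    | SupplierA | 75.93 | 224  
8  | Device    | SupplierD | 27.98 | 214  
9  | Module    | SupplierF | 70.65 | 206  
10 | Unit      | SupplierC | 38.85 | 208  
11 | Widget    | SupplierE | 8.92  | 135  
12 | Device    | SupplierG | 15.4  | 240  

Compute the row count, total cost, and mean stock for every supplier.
SELECT supplier,
       COUNT(*) as cnt,
       SUM(cost) as total_cost,
       AVG(stock) as avg_stock
FROM products
GROUP BY supplier

Result:
  SupplierA: 2 records, 121.54 total cost, 118.00 avg stock
  SupplierC: 3 records, 178.92 total cost, 170.00 avg stock
  SupplierD: 2 records, 43.32 total cost, 158.00 avg stock
  SupplierE: 3 records, 85.34 total cost, 209.67 avg stock
  SupplierF: 1 records, 70.65 total cost, 206.00 avg stock
  SupplierG: 1 records, 15.40 total cost, 240.00 avg stock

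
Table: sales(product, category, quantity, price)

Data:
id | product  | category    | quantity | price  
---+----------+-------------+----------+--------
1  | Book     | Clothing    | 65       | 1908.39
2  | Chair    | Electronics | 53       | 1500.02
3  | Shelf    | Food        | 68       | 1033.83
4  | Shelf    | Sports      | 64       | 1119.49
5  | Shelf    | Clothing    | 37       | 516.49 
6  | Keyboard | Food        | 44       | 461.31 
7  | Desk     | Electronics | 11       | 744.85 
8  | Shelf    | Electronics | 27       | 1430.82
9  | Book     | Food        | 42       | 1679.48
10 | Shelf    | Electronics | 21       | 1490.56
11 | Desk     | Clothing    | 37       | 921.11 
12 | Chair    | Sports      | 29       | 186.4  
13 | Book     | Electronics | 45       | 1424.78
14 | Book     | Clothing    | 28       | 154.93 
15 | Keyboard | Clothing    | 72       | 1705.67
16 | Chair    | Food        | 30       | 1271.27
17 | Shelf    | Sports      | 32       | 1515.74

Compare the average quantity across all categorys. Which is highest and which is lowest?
SELECT category, AVG(quantity)
FROM sales
GROUP BY category
ORDER BY AVG(quantity)

All groups:
  Electronics: 31.40
  Sports: 41.67
  Food: 46.00
  Clothing: 47.80

Highest: Clothing (47.80)
Lowest: Electronics (31.40)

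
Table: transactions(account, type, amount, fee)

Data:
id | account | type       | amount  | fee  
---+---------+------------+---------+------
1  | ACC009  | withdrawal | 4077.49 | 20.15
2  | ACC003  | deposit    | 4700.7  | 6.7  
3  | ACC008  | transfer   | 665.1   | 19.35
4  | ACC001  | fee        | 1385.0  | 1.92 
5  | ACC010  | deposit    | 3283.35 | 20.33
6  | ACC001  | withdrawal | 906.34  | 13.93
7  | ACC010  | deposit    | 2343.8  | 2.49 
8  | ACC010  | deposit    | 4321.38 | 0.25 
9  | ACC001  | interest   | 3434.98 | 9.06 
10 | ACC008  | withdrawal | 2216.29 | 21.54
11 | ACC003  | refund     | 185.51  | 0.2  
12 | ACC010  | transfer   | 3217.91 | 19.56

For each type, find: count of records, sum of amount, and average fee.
SELECT type,
       COUNT(*) as cnt,
       SUM(amount) as total_amount,
       AVG(fee) as avg_fee
FROM transactions
GROUP BY type

Result:
  deposit: 4 records, 14649.23 total amount, 7.44 avg fee
  fee: 1 records, 1385.00 total amount, 1.92 avg fee
  interest: 1 records, 3434.98 total amount, 9.06 avg fee
  refund: 1 records, 185.51 total amount, 0.20 avg fee
  transfer: 2 records, 3883.01 total amount, 19.46 avg fee
  withdrawal: 3 records, 7200.12 total amount, 18.54 avg fee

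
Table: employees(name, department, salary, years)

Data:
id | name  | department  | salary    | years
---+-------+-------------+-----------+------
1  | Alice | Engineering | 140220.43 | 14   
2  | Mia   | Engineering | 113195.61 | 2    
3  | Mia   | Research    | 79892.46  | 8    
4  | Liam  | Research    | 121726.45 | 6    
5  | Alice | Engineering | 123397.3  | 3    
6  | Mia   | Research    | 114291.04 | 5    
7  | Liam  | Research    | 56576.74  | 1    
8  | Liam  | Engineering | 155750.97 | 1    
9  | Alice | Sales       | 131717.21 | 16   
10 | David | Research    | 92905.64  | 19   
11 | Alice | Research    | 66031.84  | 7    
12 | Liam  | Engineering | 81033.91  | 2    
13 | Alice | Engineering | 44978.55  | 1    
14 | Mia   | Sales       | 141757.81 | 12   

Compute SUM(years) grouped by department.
SELECT department, SUM(years) as result
FROM employees
GROUP BY department

Result:
  Engineering: 23
  Research: 46
  Sales: 28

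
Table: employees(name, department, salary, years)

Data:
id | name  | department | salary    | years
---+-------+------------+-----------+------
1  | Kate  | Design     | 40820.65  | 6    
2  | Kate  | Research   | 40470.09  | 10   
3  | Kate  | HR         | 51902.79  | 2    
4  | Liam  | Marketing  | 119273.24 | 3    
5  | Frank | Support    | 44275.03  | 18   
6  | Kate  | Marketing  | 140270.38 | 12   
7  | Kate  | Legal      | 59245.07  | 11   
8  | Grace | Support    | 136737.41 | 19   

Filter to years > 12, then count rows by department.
SELECT department, COUNT(*)
FROM employees
WHERE years > 12
GROUP BY department

Note: WHERE filters rows before grouping.

Result:
  Support: 2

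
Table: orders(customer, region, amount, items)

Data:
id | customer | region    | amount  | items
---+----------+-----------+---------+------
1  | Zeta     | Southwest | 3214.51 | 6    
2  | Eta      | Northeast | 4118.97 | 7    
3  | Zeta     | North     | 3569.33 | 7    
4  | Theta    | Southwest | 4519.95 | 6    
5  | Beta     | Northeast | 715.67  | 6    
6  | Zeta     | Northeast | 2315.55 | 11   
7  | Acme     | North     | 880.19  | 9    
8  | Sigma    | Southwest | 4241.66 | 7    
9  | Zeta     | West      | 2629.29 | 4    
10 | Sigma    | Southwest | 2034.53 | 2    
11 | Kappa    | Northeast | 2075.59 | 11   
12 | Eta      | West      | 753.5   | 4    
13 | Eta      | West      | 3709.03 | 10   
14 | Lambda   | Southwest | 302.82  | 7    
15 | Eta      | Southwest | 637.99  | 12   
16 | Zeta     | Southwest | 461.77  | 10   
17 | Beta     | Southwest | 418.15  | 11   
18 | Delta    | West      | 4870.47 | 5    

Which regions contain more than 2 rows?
SELECT region, COUNT(*) as cnt
FROM orders
GROUP BY region
HAVING COUNT(*) > 2

Result:
  Northeast: 4
  Southwest: 8
  West: 4

Note: HAVING filters groups after aggregation, WHERE filters rows before.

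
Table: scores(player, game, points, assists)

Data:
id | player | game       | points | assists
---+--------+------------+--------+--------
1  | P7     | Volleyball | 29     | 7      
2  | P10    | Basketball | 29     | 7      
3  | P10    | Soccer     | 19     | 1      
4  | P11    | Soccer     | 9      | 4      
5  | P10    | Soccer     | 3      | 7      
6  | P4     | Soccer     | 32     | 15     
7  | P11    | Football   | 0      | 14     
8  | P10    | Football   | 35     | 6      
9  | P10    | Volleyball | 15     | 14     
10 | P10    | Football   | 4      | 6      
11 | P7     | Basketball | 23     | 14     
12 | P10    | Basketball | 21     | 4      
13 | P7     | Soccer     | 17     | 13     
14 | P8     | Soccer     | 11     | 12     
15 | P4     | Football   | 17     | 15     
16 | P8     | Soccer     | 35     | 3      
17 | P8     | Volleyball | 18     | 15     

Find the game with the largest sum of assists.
SELECT game, SUM(assists) as val
FROM scores
GROUP BY game
ORDER BY val DESC
LIMIT 1

Result: Soccer with sum(assists) = 55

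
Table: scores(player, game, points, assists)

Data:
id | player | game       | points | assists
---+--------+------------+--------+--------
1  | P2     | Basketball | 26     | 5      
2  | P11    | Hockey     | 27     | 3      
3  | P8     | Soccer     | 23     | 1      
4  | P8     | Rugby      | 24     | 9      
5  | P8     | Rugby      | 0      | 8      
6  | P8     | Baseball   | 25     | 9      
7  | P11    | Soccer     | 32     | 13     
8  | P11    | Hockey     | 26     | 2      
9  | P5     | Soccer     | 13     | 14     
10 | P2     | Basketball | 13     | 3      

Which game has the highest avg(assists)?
SELECT game, AVG(assists) as val
FROM scores
GROUP BY game
ORDER BY val DESC
LIMIT 1

Result: Soccer with avg(assists) = 9.33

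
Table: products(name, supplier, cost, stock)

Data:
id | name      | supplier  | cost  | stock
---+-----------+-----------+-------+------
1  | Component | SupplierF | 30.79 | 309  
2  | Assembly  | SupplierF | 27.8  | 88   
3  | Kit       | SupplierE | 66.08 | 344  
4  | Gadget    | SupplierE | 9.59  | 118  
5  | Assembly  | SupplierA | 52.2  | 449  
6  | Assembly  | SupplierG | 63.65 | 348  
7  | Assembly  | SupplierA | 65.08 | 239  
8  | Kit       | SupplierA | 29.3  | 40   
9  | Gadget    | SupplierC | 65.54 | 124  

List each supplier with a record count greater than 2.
SELECT supplier, COUNT(*) as cnt
FROM products
GROUP BY supplier
HAVING COUNT(*) > 2

Result:
  SupplierA: 3

Note: HAVING filters groups after aggregation, WHERE filters rows before.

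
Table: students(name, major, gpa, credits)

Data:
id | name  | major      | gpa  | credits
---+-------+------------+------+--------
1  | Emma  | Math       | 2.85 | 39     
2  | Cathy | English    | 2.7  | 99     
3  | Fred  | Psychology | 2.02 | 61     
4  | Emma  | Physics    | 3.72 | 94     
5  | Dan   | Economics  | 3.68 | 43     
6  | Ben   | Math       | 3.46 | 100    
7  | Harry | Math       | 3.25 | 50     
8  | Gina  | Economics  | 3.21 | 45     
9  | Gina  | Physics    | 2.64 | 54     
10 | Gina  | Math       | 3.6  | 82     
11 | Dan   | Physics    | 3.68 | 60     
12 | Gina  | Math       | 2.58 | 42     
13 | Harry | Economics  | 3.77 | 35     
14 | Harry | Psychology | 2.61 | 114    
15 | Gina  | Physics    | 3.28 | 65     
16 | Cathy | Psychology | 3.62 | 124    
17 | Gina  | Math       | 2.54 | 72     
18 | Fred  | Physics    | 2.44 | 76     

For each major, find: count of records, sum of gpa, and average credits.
SELECT major,
       COUNT(*) as cnt,
       SUM(gpa) as total_gpa,
       AVG(credits) as avg_credits
FROM students
GROUP BY major

Result:
  Economics: 3 records, 10.66 total gpa, 41.00 avg credits
  English: 1 records, 2.70 total gpa, 99.00 avg credits
  Math: 6 records, 18.28 total gpa, 64.17 avg credits
  Physics: 5 records, 15.76 total gpa, 69.80 avg credits
  Psychology: 3 records, 8.25 total gpa, 99.67 avg credits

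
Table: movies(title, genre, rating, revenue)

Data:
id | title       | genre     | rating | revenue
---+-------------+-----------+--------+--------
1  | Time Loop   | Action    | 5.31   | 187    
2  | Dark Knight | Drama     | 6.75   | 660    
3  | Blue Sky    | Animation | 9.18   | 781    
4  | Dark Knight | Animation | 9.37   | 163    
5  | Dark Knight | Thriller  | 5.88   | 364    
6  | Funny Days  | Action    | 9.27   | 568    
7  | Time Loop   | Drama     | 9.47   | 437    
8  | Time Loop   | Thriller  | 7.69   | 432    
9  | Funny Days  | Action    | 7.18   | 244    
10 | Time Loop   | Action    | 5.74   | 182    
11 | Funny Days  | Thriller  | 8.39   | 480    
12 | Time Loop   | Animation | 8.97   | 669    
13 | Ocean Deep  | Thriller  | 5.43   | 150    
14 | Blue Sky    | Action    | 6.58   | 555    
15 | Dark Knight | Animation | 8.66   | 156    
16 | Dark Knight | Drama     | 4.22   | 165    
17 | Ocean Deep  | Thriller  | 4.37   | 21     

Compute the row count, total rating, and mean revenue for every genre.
SELECT genre,
       COUNT(*) as cnt,
       SUM(rating) as total_rating,
       AVG(revenue) as avg_revenue
FROM movies
GROUP BY genre

Result:
  Action: 5 records, 34.08 total rating, 347.20 avg revenue
  Animation: 4 records, 36.18 total rating, 442.25 avg revenue
  Drama: 3 records, 20.44 total rating, 420.67 avg revenue
  Thriller: 5 records, 31.76 total rating, 289.40 avg revenue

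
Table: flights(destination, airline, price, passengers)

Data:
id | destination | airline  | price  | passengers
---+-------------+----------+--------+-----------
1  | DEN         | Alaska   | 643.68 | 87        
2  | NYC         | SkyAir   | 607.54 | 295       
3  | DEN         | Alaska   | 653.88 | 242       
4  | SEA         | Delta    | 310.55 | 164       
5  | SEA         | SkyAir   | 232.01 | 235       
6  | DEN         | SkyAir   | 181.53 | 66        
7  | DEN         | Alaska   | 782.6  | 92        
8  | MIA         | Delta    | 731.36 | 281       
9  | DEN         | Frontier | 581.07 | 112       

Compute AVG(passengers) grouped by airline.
SELECT airline, AVG(passengers) as result
FROM flights
GROUP BY airline

Result:
  Alaska: 140.33
  Delta: 222.50
  Frontier: 112.00
  SkyAir: 198.67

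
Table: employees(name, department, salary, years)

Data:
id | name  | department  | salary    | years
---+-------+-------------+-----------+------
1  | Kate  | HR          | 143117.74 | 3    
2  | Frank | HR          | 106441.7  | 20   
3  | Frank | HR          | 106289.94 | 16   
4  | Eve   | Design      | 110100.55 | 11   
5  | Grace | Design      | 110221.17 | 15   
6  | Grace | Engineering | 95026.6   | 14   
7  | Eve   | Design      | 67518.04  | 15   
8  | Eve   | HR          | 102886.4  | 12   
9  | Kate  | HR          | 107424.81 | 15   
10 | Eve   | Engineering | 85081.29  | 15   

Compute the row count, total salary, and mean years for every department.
SELECT department,
       COUNT(*) as cnt,
       SUM(salary) as total_salary,
       AVG(years) as avg_years
FROM employees
GROUP BY department

Result:
  Design: 3 records, 287839.76 total salary, 13.67 avg years
  Engineering: 2 records, 180107.89 total salary, 14.50 avg years
  HR: 5 records, 566160.59 total salary, 13.20 avg years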